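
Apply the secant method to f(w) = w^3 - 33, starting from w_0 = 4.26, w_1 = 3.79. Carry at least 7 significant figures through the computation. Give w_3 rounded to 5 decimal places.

f(w_0) = 44.308776, f(w_1) = 21.439939
w_2 = 3.790000 - (21.439939)·(3.790000 - 4.260000)/(21.439939 - (44.308776)) = 3.349367; f(w_2) = 4.574057
w_3 = 3.349367 - (4.574057)·(3.349367 - 3.790000)/(4.574057 - (21.439939)) = 3.229866; f(w_3) = 0.694078

3.22987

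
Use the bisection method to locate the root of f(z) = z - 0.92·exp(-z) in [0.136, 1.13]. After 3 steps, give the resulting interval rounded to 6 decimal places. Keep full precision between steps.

[0.508750, 0.633000]

f(0.136000) = -0.667015, f(1.130000) = 0.832809 (opposite signs)
step 1: m = 0.633000, f(m) = 0.144483 > 0 → root in [0.136000, 0.633000]
step 2: m = 0.384500, f(m) = -0.241828 < 0 → root in [0.384500, 0.633000]
step 3: m = 0.508750, f(m) = -0.044397 < 0 → root in [0.508750, 0.633000]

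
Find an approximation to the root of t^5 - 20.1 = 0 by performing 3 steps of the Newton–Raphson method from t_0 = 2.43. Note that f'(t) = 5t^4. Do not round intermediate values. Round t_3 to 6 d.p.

Newton update: t ← t − f(t)/f'(t).
t_0 = 2.430000: f = 64.628861, f' = 174.339220 → t_1 = 2.430000 - (64.628861)/(174.339220) = 2.059292
t_1 = 2.059292: f = 16.933108, f' = 89.917067 → t_2 = 2.059292 - (16.933108)/(89.917067) = 1.870973
t_2 = 1.870973: f = 2.826510, f' = 61.268939 → t_3 = 1.870973 - (2.826510)/(61.268939) = 1.824840

1.824840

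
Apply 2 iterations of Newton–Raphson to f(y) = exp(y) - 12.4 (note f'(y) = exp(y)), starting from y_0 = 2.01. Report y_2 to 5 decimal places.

2.52893

y_0 = 2.010000: f = -4.936683, f' = 7.463317 → y_1 = 2.010000 - (-4.936683)/(7.463317) = 2.671460
y_1 = 2.671460: f = 2.061061, f' = 14.461061 → y_2 = 2.671460 - (2.061061)/(14.461061) = 2.528935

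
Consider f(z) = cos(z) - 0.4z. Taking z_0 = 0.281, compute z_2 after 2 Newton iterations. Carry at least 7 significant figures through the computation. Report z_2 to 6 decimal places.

1.121787

f'(z) = -sin(z) - 0.4
z_0 = 0.281000: f = 0.848379, f' = -0.677317 → z_1 = 0.281000 - (0.848379)/(-0.677317) = 1.533558
z_1 = 1.533558: f = -0.576194, f' = -1.399307 → z_2 = 1.533558 - (-0.576194)/(-1.399307) = 1.121787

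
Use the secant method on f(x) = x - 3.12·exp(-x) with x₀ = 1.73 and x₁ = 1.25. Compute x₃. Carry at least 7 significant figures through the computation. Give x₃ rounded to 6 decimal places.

1.071393

f(x_0) = 1.176873, f(x_1) = 0.356105
x_2 = 1.250000 - (0.356105)·(1.250000 - 1.730000)/(0.356105 - (1.176873)) = 1.041743; f(x_2) = -0.059115
x_3 = 1.041743 - (-0.059115)·(1.041743 - 1.250000)/(-0.059115 - (0.356105)) = 1.071393; f(x_3) = 0.002695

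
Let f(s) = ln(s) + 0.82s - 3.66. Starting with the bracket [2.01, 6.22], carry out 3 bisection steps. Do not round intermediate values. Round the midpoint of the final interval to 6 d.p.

f(2.010000) = -1.313665, f(6.220000) = 3.268170 (opposite signs)
step 1: m = 4.115000, f(m) = 1.128939 > 0 → root in [2.010000, 4.115000]
step 2: m = 3.062500, f(m) = -0.029518 < 0 → root in [3.062500, 4.115000]
step 3: m = 3.588750, f(m) = 0.560579 > 0 → root in [3.062500, 3.588750]
Midpoint of [3.062500, 3.588750] = 3.325625

3.325625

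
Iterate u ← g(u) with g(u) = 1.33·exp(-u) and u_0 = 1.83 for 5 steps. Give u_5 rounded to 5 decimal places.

u_1 = g(1.830000) = 0.213350
u_2 = g(0.213350) = 1.074471
u_3 = g(1.074471) = 0.454166
u_4 = g(0.454166) = 0.844520
u_5 = g(0.844520) = 0.571586

0.57159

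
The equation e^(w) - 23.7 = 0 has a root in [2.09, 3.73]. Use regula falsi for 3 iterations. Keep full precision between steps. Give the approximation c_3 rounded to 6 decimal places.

3.143871

f(2.090000) = -15.615085, f(3.730000) = 17.979108
step 1: c = 2.852297, f(c) = -6.372469 < 0 → new bracket [2.852297, 3.730000]
step 2: c = 3.081979, f(c) = -1.898487 < 0 → new bracket [3.081979, 3.730000]
step 3: c = 3.143871, f(c) = -0.506522 < 0 → new bracket [3.143871, 3.730000]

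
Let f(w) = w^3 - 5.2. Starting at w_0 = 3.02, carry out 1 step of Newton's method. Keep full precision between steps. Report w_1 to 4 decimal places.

f'(w) = 3w^2
w_0 = 3.020000: f = 22.343608, f' = 27.361200 → w_1 = 3.020000 - (22.343608)/(27.361200) = 2.203383

2.2034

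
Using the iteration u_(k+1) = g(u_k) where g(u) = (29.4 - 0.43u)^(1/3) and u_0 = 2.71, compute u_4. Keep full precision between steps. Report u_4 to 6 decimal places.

3.039941

u_1 = g(2.710000) = 3.045050
u_2 = g(3.045050) = 3.039862
u_3 = g(3.039862) = 3.039942
u_4 = g(3.039942) = 3.039941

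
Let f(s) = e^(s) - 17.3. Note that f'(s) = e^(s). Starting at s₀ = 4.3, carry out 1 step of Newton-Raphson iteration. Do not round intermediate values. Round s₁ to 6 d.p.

s_0 = 4.300000: f = 56.399794, f' = 73.699794 → s_1 = 4.300000 - (56.399794)/(73.699794) = 3.534736

3.534736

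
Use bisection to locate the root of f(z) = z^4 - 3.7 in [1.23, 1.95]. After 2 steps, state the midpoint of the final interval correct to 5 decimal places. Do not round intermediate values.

f(1.230000) = -1.411134, f(1.950000) = 10.759006 (opposite signs)
step 1: m = 1.590000, f(m) = 2.691290 > 0 → root in [1.230000, 1.590000]
step 2: m = 1.410000, f(m) = 0.252542 > 0 → root in [1.230000, 1.410000]
Midpoint of [1.230000, 1.410000] = 1.320000

1.32000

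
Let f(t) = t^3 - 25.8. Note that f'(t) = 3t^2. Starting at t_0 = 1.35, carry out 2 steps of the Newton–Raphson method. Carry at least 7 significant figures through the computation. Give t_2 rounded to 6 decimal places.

t_0 = 1.350000: f = -23.339625, f' = 5.467500 → t_1 = 1.350000 - (-23.339625)/(5.467500) = 5.618793
t_1 = 5.618793: f = 151.589973, f' = 94.712500 → t_2 = 5.618793 - (151.589973)/(94.712500) = 4.018265

4.018265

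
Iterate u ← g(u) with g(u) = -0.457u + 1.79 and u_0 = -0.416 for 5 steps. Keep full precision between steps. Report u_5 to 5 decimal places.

1.26133

u_1 = g(-0.416000) = 1.980112
u_2 = g(1.980112) = 0.885089
u_3 = g(0.885089) = 1.385514
u_4 = g(1.385514) = 1.156820
u_5 = g(1.156820) = 1.261333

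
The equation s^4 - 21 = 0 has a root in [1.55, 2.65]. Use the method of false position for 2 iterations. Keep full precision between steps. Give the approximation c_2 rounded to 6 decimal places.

2.076308

f(1.550000) = -15.227994, f(2.650000) = 28.315506
step 1: c = 1.934691, f(c) = -6.989732 < 0 → new bracket [1.934691, 2.650000]
step 2: c = 2.076308, f(c) = -2.414809 < 0 → new bracket [2.076308, 2.650000]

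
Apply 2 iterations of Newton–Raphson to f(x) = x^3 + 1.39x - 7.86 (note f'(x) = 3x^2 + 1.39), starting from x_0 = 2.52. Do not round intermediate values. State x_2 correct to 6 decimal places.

x_0 = 2.520000: f = 11.645808, f' = 20.441200 → x_1 = 2.520000 - (11.645808)/(20.441200) = 1.950278
x_1 = 1.950278: f = 2.268929, f' = 12.800749 → x_2 = 1.950278 - (2.268929)/(12.800749) = 1.773028

1.773028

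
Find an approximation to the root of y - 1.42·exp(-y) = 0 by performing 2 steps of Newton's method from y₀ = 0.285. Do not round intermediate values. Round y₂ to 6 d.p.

f'(y) = 1 + 1.42·exp(-y)
y_0 = 0.285000: f = -0.782860, f' = 2.067860 → y_1 = 0.285000 - (-0.782860)/(2.067860) = 0.663585
y_1 = 0.663585: f = -0.067718, f' = 1.731303 → y_2 = 0.663585 - (-0.067718)/(1.731303) = 0.702699

0.702699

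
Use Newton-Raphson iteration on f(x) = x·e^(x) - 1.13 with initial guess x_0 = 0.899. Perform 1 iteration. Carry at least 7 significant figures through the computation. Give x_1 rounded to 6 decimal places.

0.667764

f'(x) = (x + 1)·e^(x)
x_0 = 0.899000: f = 1.078973, f' = 4.666118 → x_1 = 0.899000 - (1.078973)/(4.666118) = 0.667764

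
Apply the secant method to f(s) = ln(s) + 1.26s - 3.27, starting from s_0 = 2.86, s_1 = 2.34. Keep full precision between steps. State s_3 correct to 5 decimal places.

f(s_0) = 1.384422, f(s_1) = 0.528551
s_2 = 2.340000 - (0.528551)·(2.340000 - 2.860000)/(0.528551 - (1.384422)) = 2.018869; f(s_2) = -0.023687
s_3 = 2.018869 - (-0.023687)·(2.018869 - 2.340000)/(-0.023687 - (0.528551)) = 2.032644; f(s_3) = 0.000468

2.03264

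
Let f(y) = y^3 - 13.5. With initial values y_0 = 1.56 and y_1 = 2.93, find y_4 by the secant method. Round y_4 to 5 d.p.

f(y_0) = -9.703584, f(y_1) = 11.653757
y_2 = 2.930000 - (11.653757)·(2.930000 - 1.560000)/(11.653757 - (-9.703584)) = 2.182452; f(y_2) = -3.104776
y_3 = 2.182452 - (-3.104776)·(2.182452 - 2.930000)/(-3.104776 - (11.653757)) = 2.339715; f(y_3) = -0.691785
y_4 = 2.339715 - (-0.691785)·(2.339715 - 2.182452)/(-0.691785 - (-3.104776)) = 2.384801; f(y_4) = 0.063013

2.38480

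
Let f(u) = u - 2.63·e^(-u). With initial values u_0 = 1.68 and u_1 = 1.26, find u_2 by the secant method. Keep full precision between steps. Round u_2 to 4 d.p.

f(u_0) = 1.189836, f(u_1) = 0.513990
u_2 = 1.260000 - (0.513990)·(1.260000 - 1.680000)/(0.513990 - (1.189836)) = 0.940585; f(u_2) = -0.086166

0.9406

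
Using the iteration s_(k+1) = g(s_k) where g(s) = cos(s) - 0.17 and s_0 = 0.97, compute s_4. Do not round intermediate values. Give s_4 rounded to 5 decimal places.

s_1 = g(0.970000) = 0.395300
s_2 = g(0.395300) = 0.752881
s_3 = g(0.752881) = 0.559722
s_4 = g(0.559722) = 0.677403

0.67740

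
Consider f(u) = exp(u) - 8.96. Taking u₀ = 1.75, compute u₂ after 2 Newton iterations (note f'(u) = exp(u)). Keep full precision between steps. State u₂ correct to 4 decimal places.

2.1991

u_0 = 1.750000: f = -3.205397, f' = 5.754603 → u_1 = 1.750000 - (-3.205397)/(5.754603) = 2.307015
u_1 = 2.307015: f = 1.084393, f' = 10.044393 → u_2 = 2.307015 - (1.084393)/(10.044393) = 2.199055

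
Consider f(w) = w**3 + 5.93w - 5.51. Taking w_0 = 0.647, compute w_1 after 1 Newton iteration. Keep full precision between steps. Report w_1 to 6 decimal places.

0.842169

Newton update: w ← w − f(w)/f'(w).
f'(w) = 3w**2 + 5.93
w_0 = 0.647000: f = -1.402450, f' = 7.185827 → w_1 = 0.647000 - (-1.402450)/(7.185827) = 0.842169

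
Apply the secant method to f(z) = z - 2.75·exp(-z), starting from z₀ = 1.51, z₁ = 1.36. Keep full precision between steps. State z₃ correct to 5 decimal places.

f(z_0) = 0.902498, f(z_1) = 0.654183
z_2 = 1.360000 - (0.654183)·(1.360000 - 1.510000)/(0.654183 - (0.902498)) = 0.964826; f(z_2) = -0.083059
z_3 = 0.964826 - (-0.083059)·(0.964826 - 1.360000)/(-0.083059 - (0.654183)) = 1.009348; f(z_3) = 0.007092

1.00935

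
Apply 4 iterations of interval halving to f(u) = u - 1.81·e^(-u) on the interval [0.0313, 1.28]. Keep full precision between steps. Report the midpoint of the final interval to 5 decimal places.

0.77272

f(0.031300) = -1.722924, f(1.280000) = 0.776752 (opposite signs)
step 1: m = 0.655650, f(m) = -0.283929 < 0 → root in [0.655650, 1.280000]
step 2: m = 0.967825, f(m) = 0.280191 > 0 → root in [0.655650, 0.967825]
step 3: m = 0.811738, f(m) = 0.007942 > 0 → root in [0.655650, 0.811738]
step 4: m = 0.733694, f(m) = -0.135346 < 0 → root in [0.733694, 0.811738]
Midpoint of [0.733694, 0.811738] = 0.772716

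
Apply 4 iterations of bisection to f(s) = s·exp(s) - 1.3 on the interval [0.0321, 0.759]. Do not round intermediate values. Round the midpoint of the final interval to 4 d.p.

f(0.032100) = -1.266853, f(0.759000) = 0.321330 (opposite signs)
step 1: m = 0.395550, f(m) = -0.712529 < 0 → root in [0.395550, 0.759000]
step 2: m = 0.577275, f(m) = -0.271770 < 0 → root in [0.577275, 0.759000]
step 3: m = 0.668138, f(m) = 0.003270 > 0 → root in [0.577275, 0.668138]
step 4: m = 0.622706, f(m) = -0.139297 < 0 → root in [0.622706, 0.668138]
Midpoint of [0.622706, 0.668138] = 0.645422

0.6454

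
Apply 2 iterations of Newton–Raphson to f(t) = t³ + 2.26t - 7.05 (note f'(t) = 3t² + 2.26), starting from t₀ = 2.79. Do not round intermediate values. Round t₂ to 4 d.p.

t_0 = 2.790000: f = 20.973039, f' = 25.612300 → t_1 = 2.790000 - (20.973039)/(25.612300) = 1.971134
t_1 = 1.971134: f = 5.063348, f' = 13.916109 → t_2 = 1.971134 - (5.063348)/(13.916109) = 1.607286

1.6073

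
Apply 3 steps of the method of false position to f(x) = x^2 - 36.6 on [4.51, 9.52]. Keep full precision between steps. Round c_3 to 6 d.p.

False-position update: c = (a·f(b) − b·f(a))/(f(b) − f(a)); replace the endpoint whose sign matches f(c).
f(4.510000) = -16.259900, f(9.520000) = 54.030400
step 1: c = 5.668938, f(c) = -4.463142 < 0 → new bracket [5.668938, 9.520000]
step 2: c = 5.962780, f(c) = -1.045259 < 0 → new bracket [5.962780, 9.520000]
step 3: c = 6.030291, f(c) = -0.235594 < 0 → new bracket [6.030291, 9.520000]

6.030291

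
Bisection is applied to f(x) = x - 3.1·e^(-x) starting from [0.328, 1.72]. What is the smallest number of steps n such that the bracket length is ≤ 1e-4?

Initial width b − a = 1.72 − 0.328 = 1.392000.
After n steps the width is (b−a)/2^n; need (b−a)/2^n ≤ 1e-4.
So n ≥ log₂(1.392000/1e-4) = log₂(13920.0000) ≈ 13.7649.
Hence n = 14.

14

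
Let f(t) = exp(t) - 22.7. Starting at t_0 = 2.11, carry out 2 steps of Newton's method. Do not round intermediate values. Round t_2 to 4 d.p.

3.3393

Newton update: t ← t − f(t)/f'(t).
f'(t) = exp(t)
t_0 = 2.110000: f = -14.451759, f' = 8.248241 → t_1 = 2.110000 - (-14.451759)/(8.248241) = 3.862102
t_1 = 3.862102: f = 24.865221, f' = 47.565221 → t_2 = 3.862102 - (24.865221)/(47.565221) = 3.339341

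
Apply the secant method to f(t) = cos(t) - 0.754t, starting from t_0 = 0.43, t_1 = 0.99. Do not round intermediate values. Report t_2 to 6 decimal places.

f(t_0) = 0.584746, f(t_1) = -0.197770
t_2 = 0.990000 - (-0.197770)·(0.990000 - 0.430000)/(-0.197770 - (0.584746)) = 0.848468; f(t_2) = 0.021389

0.848468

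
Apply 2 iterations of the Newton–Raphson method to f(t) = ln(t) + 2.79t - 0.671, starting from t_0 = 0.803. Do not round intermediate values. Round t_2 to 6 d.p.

f'(t) = 1/t + 2.79
t_0 = 0.803000: f = 1.349969, f' = 4.035330 → t_1 = 0.803000 - (1.349969)/(4.035330) = 0.468462
t_1 = 0.468462: f = -0.122289, f' = 4.924643 → t_2 = 0.468462 - (-0.122289)/(4.924643) = 0.493295

0.493295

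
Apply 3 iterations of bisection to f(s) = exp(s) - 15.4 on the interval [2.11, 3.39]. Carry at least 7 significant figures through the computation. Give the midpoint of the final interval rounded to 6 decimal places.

f(2.110000) = -7.151759, f(3.390000) = 14.265952 (opposite signs)
step 1: m = 2.750000, f(m) = 0.242632 > 0 → root in [2.110000, 2.750000]
step 2: m = 2.430000, f(m) = -4.041118 < 0 → root in [2.430000, 2.750000]
step 3: m = 2.590000, f(m) = -2.070228 < 0 → root in [2.590000, 2.750000]
Midpoint of [2.590000, 2.750000] = 2.670000

2.670000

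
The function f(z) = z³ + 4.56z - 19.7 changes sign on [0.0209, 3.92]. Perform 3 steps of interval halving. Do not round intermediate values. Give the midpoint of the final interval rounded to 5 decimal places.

2.21414

f(0.020900) = -19.604687, f(3.920000) = 58.411488 (opposite signs)
step 1: m = 1.970450, f(m) = -3.064135 < 0 → root in [1.970450, 3.920000]
step 2: m = 2.945225, f(m) = 19.278139 > 0 → root in [1.970450, 2.945225]
step 3: m = 2.457838, f(m) = 6.355450 > 0 → root in [1.970450, 2.457838]
Midpoint of [1.970450, 2.457838] = 2.214144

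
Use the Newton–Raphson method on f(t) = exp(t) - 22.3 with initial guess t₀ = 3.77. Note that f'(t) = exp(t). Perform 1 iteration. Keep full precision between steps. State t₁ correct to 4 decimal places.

t_0 = 3.770000: f = 21.080065, f' = 43.380065 → t_1 = 3.770000 - (21.080065)/(43.380065) = 3.284061

3.2841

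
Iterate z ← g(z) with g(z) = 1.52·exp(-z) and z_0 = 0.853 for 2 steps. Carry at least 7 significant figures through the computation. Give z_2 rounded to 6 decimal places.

0.795317

z_1 = g(0.853000) = 0.647725
z_2 = g(0.647725) = 0.795317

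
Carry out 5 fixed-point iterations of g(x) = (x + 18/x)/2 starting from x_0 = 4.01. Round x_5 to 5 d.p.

4.24264

x_1 = g(4.010000) = 4.249389
x_2 = g(4.249389) = 4.242646
x_3 = g(4.242646) = 4.242641
x_4 = g(4.242641) = 4.242641
x_5 = g(4.242641) = 4.242641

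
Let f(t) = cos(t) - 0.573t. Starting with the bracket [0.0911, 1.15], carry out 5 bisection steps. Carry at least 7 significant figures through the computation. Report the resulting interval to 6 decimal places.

[0.951456, 0.984547]

f(0.091100) = 0.943653, f(1.150000) = -0.250463 (opposite signs)
step 1: m = 0.620550, f(m) = 0.457984 > 0 → root in [0.620550, 1.150000]
step 2: m = 0.885275, f(m) = 0.125814 > 0 → root in [0.885275, 1.150000]
step 3: m = 1.017637, f(m) = -0.057729 < 0 → root in [0.885275, 1.017637]
step 4: m = 0.951456, f(m) = 0.035314 > 0 → root in [0.951456, 1.017637]
step 5: m = 0.984547, f(m) = -0.010905 < 0 → root in [0.951456, 0.984547]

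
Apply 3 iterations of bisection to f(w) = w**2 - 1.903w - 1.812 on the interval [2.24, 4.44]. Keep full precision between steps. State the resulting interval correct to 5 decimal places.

f(2.240000) = -1.057120, f(4.440000) = 9.452280 (opposite signs)
step 1: m = 3.340000, f(m) = 2.987580 > 0 → root in [2.240000, 3.340000]
step 2: m = 2.790000, f(m) = 0.662730 > 0 → root in [2.240000, 2.790000]
step 3: m = 2.515000, f(m) = -0.272820 < 0 → root in [2.515000, 2.790000]

[2.51500, 2.79000]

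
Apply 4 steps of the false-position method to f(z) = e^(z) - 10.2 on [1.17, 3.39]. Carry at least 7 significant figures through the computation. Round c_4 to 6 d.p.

2.268845

f(1.170000) = -6.978007, f(3.390000) = 19.465952
step 1: c = 1.755812, f(c) = -4.411857 < 0 → new bracket [1.755812, 3.390000]
step 2: c = 2.057757, f(c) = -2.371606 < 0 → new bracket [2.057757, 3.390000]
step 3: c = 2.202442, f(c) = -1.152922 < 0 → new bracket [2.202442, 3.390000]
step 4: c = 2.268845, f(c) = -0.531771 < 0 → new bracket [2.268845, 3.390000]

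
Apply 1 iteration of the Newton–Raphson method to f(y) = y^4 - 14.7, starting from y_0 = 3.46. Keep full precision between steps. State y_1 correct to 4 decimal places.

Newton update: y ← y − f(y)/f'(y).
f'(y) = 4y^3
y_0 = 3.460000: f = 128.619207, f' = 165.686944 → y_1 = 3.460000 - (128.619207)/(165.686944) = 2.683722

2.6837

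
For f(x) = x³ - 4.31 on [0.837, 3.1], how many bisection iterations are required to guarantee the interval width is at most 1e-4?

15

Initial width b − a = 3.1 − 0.837 = 2.263000.
After n steps the width is (b−a)/2^n; need (b−a)/2^n ≤ 1e-4.
So n ≥ log₂(2.263000/1e-4) = log₂(22630.0000) ≈ 14.4659.
Hence n = 15.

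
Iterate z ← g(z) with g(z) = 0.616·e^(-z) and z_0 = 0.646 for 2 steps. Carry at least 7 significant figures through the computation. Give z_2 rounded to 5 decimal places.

0.44603

z_1 = g(0.646000) = 0.322869
z_2 = g(0.322869) = 0.446026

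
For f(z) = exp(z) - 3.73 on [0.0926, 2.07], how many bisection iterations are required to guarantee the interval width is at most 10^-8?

Initial width b − a = 2.07 − 0.0926 = 1.977400.
After n steps the width is (b−a)/2^n; need (b−a)/2^n ≤ 10^-8.
So n ≥ log₂(1.977400/10^-8) = log₂(197740000.0000) ≈ 27.5590.
Hence n = 28.

28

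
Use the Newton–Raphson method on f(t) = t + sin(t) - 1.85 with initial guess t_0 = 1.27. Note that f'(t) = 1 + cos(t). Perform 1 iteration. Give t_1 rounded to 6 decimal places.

0.980633

Newton update: t ← t − f(t)/f'(t).
t_0 = 1.270000: f = 0.375101, f' = 1.296281 → t_1 = 1.270000 - (0.375101)/(1.296281) = 0.980633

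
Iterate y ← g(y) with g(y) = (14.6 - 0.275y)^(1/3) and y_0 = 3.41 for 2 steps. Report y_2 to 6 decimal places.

2.406843

y_1 = g(3.410000) = 2.390603
y_2 = g(2.390603) = 2.406843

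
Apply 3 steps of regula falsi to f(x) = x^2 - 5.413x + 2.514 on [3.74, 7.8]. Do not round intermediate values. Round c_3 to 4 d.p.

f(3.740000) = -3.743020, f(7.800000) = 21.132600
step 1: c = 4.350906, f(c) = -2.107072 < 0 → new bracket [4.350906, 7.800000]
step 2: c = 4.663625, f(c) = -0.980804 < 0 → new bracket [4.663625, 7.800000]
step 3: c = 4.802734, f(c) = -0.416946 < 0 → new bracket [4.802734, 7.800000]

4.8027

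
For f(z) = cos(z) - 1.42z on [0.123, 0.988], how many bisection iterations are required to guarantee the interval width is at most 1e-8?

27

Initial width b − a = 0.988 − 0.123 = 0.865000.
After n steps the width is (b−a)/2^n; need (b−a)/2^n ≤ 1e-8.
So n ≥ log₂(0.865000/1e-8) = log₂(86500000.0000) ≈ 26.3662.
Hence n = 27.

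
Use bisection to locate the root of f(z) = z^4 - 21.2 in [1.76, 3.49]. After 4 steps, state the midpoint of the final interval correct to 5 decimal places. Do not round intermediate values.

f(1.760000) = -11.604874, f(3.490000) = 127.154836 (opposite signs)
step 1: m = 2.625000, f(m) = 26.280713 > 0 → root in [1.760000, 2.625000]
step 2: m = 2.192500, f(m) = 1.907790 > 0 → root in [1.760000, 2.192500]
step 3: m = 1.976250, f(m) = -5.946569 < 0 → root in [1.976250, 2.192500]
step 4: m = 2.084375, f(m) = -2.324285 < 0 → root in [2.084375, 2.192500]
Midpoint of [2.084375, 2.192500] = 2.138437

2.13844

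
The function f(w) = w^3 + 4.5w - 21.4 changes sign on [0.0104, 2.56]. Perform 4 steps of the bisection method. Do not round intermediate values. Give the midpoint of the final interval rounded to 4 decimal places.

f(0.010400) = -21.353199, f(2.560000) = 6.897216 (opposite signs)
step 1: m = 1.285200, f(m) = -13.493785 < 0 → root in [1.285200, 2.560000]
step 2: m = 1.922600, f(m) = -5.641619 < 0 → root in [1.922600, 2.560000]
step 3: m = 2.241300, f(m) = -0.055146 < 0 → root in [2.241300, 2.560000]
step 4: m = 2.400650, f(m) = 3.238160 > 0 → root in [2.241300, 2.400650]
Midpoint of [2.241300, 2.400650] = 2.320975

2.3210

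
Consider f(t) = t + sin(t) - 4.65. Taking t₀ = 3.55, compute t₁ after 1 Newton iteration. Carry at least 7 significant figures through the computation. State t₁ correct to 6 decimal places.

f'(t) = 1 + cos(t)
t_0 = 3.550000: f = -1.497148, f' = 0.082245 → t_1 = 3.550000 - (-1.497148)/(0.082245) = 21.753407

21.753407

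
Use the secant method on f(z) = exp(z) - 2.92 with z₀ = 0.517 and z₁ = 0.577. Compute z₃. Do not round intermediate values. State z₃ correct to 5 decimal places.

1.02893

f(z_0) = -1.243011, f(z_1) = -1.139312
z_2 = 0.577000 - (-1.139312)·(0.577000 - 0.517000)/(-1.139312 - (-1.243011)) = 1.236202; f(z_2) = 0.522513
z_3 = 1.236202 - (0.522513)·(1.236202 - 0.577000)/(0.522513 - (-1.139312)) = 1.028935; f(z_3) = -0.121917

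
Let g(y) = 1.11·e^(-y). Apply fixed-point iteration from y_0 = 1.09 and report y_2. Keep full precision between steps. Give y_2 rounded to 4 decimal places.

y_1 = g(1.090000) = 0.373200
y_2 = g(0.373200) = 0.764265

0.7643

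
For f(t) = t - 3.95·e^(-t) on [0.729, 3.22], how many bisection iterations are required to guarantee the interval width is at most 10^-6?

22

Initial width b − a = 3.22 − 0.729 = 2.491000.
After n steps the width is (b−a)/2^n; need (b−a)/2^n ≤ 10^-6.
So n ≥ log₂(2.491000/10^-6) = log₂(2491000.0000) ≈ 21.2483.
Hence n = 22.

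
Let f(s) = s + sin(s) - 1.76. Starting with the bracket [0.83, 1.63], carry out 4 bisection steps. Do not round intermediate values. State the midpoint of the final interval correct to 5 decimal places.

f(0.830000) = -0.192069, f(1.630000) = 0.868248 (opposite signs)
step 1: m = 1.230000, f(m) = 0.412489 > 0 → root in [0.830000, 1.230000]
step 2: m = 1.030000, f(m) = 0.127299 > 0 → root in [0.830000, 1.030000]
step 3: m = 0.930000, f(m) = -0.028380 < 0 → root in [0.930000, 1.030000]
step 4: m = 0.980000, f(m) = 0.050497 > 0 → root in [0.930000, 0.980000]
Midpoint of [0.930000, 0.980000] = 0.955000

0.95500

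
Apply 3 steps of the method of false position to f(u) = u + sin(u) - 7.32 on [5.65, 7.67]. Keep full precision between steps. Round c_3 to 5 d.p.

6.81411

False-position update: c = (a·f(b) − b·f(a))/(f(b) − f(a)); replace the endpoint whose sign matches f(c).
f(5.650000) = -2.261716, f(7.670000) = 1.333123
step 1: c = 6.920896, f(c) = 0.196253 > 0 → new bracket [5.650000, 6.920896]
step 2: c = 6.819423, f(c) = 0.010328 > 0 → new bracket [5.650000, 6.819423]
step 3: c = 6.814107, f(c) = 0.000435 > 0 → new bracket [5.650000, 6.814107]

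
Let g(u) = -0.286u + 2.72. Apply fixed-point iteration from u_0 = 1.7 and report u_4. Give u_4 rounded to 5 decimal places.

u_1 = g(1.700000) = 2.233800
u_2 = g(2.233800) = 2.081133
u_3 = g(2.081133) = 2.124796
u_4 = g(2.124796) = 2.112308

2.11231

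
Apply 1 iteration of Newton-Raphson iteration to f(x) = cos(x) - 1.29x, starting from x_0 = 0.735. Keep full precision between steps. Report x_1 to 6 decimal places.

0.629767

Newton update: x ← x − f(x)/f'(x).
f'(x) = -sin(x) - 1.29
x_0 = 0.735000: f = -0.206319, f' = -1.960587 → x_1 = 0.735000 - (-0.206319)/(-1.960587) = 0.629767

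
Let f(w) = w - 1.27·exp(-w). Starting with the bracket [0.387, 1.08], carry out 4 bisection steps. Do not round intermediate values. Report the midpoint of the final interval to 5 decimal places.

0.66853

f(0.387000) = -0.475446, f(1.080000) = 0.648714 (opposite signs)
step 1: m = 0.733500, f(m) = 0.123614 > 0 → root in [0.387000, 0.733500]
step 2: m = 0.560250, f(m) = -0.165004 < 0 → root in [0.560250, 0.733500]
step 3: m = 0.646875, f(m) = -0.018198 < 0 → root in [0.646875, 0.733500]
step 4: m = 0.690188, f(m) = 0.053305 > 0 → root in [0.646875, 0.690188]
Midpoint of [0.646875, 0.690188] = 0.668531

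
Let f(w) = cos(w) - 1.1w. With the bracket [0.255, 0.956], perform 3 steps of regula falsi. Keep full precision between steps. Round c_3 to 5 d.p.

f(0.255000) = 0.687163, f(0.956000) = -0.474808
step 1: c = 0.669555, f(c) = 0.047587 > 0 → new bracket [0.669555, 0.956000]
step 2: c = 0.695649, f(c) = 0.002425 > 0 → new bracket [0.695649, 0.956000]
step 3: c = 0.696971, f(c) = 0.000121 > 0 → new bracket [0.696971, 0.956000]

0.69697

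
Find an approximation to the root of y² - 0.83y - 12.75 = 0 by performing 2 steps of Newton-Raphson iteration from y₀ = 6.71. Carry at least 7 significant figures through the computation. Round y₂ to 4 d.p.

f'(y) = 2y - 0.83
y_0 = 6.710000: f = 26.704800, f' = 12.590000 → y_1 = 6.710000 - (26.704800)/(12.590000) = 4.588888
y_1 = 4.588888: f = 4.499116, f' = 8.347776 → y_2 = 4.588888 - (4.499116)/(8.347776) = 4.049928

4.0499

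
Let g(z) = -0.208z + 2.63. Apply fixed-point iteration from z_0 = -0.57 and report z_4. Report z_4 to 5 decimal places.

2.17201

z_1 = g(-0.570000) = 2.748560
z_2 = g(2.748560) = 2.058300
z_3 = g(2.058300) = 2.201874
z_4 = g(2.201874) = 2.172010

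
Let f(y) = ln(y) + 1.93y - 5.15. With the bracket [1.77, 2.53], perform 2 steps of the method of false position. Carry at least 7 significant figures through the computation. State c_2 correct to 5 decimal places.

2.24869

False-position update: c = (a·f(b) − b·f(a))/(f(b) − f(a)); replace the endpoint whose sign matches f(c).
f(1.770000) = -1.162920, f(2.530000) = 0.661119
step 1: c = 2.254540, f(c) = 0.014207 > 0 → new bracket [1.770000, 2.254540]
step 2: c = 2.248692, f(c) = 0.000323 > 0 → new bracket [1.770000, 2.248692]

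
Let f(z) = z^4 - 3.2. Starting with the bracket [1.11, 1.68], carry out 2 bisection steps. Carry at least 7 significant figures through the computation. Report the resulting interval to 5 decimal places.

[1.25250, 1.39500]

f(1.110000) = -1.681930, f(1.680000) = 4.765942 (opposite signs)
step 1: m = 1.395000, f(m) = 0.587013 > 0 → root in [1.110000, 1.395000]
step 2: m = 1.252500, f(m) = -0.739004 < 0 → root in [1.252500, 1.395000]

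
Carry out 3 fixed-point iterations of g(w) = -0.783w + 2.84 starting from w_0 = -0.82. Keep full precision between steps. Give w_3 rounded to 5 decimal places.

w_1 = g(-0.820000) = 3.482060
w_2 = g(3.482060) = 0.113547
w_3 = g(0.113547) = 2.751093

2.75109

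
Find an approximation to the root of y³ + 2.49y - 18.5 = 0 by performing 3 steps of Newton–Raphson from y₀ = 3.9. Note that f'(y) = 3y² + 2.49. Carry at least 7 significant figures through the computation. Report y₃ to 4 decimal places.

y_0 = 3.900000: f = 50.530000, f' = 48.120000 → y_1 = 3.900000 - (50.530000)/(48.120000) = 2.849917
y_1 = 2.849917: f = 11.743393, f' = 26.856079 → y_2 = 2.849917 - (11.743393)/(26.856079) = 2.412646
y_2 = 2.412646: f = 1.551156, f' = 19.952576 → y_3 = 2.412646 - (1.551156)/(19.952576) = 2.334903

2.3349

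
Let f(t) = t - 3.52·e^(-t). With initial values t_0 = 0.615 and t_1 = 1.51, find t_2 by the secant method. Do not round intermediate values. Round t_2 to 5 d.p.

1.18557

f(t_0) = -1.288056, f(t_1) = 0.732397
t_2 = 1.510000 - (0.732397)·(1.510000 - 0.615000)/(0.732397 - (-1.288056)) = 1.185570; f(t_2) = 0.109957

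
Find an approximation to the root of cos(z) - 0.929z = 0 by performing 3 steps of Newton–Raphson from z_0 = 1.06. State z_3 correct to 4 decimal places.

0.7716

f'(z) = -sin(z) - 0.929
z_0 = 1.060000: f = -0.495868, f' = -1.801355 → z_1 = 1.060000 - (-0.495868)/(-1.801355) = 0.784725
z_1 = 0.784725: f = -0.021427, f' = -1.635631 → z_2 = 0.784725 - (-0.021427)/(-1.635631) = 0.771625
z_2 = 0.771625: f = -0.000061, f' = -1.626301 → z_3 = 0.771625 - (-0.000061)/(-1.626301) = 0.771587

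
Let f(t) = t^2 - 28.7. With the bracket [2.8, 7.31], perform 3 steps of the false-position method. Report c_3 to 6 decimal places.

5.344947

f(2.800000) = -20.860000, f(7.310000) = 24.736100
step 1: c = 4.863304, f(c) = -5.048278 < 0 → new bracket [4.863304, 7.310000]
step 2: c = 5.278004, f(c) = -0.842670 < 0 → new bracket [5.278004, 7.310000]
step 3: c = 5.344947, f(c) = -0.131545 < 0 → new bracket [5.344947, 7.310000]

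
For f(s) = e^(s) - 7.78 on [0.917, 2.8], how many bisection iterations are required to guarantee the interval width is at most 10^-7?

Initial width b − a = 2.8 − 0.917 = 1.883000.
After n steps the width is (b−a)/2^n; need (b−a)/2^n ≤ 10^-7.
So n ≥ log₂(1.883000/10^-7) = log₂(18830000.0000) ≈ 24.1665.
Hence n = 25.

25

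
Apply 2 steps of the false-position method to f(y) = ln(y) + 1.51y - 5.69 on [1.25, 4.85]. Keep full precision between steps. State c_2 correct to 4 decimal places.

3.0426

f(1.250000) = -3.579356, f(4.850000) = 3.212479
step 1: c = 3.147231, f(c) = 0.208843 > 0 → new bracket [1.250000, 3.147231]
step 2: c = 3.042637, f(c) = 0.017107 > 0 → new bracket [1.250000, 3.042637]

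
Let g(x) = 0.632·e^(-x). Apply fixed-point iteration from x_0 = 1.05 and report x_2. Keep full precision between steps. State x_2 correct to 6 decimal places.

x_1 = g(1.050000) = 0.221161
x_2 = g(0.221161) = 0.506604

0.506604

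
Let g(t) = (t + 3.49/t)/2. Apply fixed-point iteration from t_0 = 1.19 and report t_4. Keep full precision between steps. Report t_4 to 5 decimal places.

1.86815

t_1 = g(1.190000) = 2.061387
t_2 = g(2.061387) = 1.877211
t_3 = g(1.877211) = 1.868176
t_4 = g(1.868176) = 1.868154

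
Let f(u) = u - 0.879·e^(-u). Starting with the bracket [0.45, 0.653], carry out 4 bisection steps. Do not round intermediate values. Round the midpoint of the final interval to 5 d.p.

0.51978

f(0.450000) = -0.110475, f(0.653000) = 0.195496 (opposite signs)
step 1: m = 0.551500, f(m) = 0.045121 > 0 → root in [0.450000, 0.551500]
step 2: m = 0.500750, f(m) = -0.031991 < 0 → root in [0.500750, 0.551500]
step 3: m = 0.526125, f(m) = 0.006732 > 0 → root in [0.500750, 0.526125]
step 4: m = 0.513437, f(m) = -0.012587 < 0 → root in [0.513437, 0.526125]
Midpoint of [0.513437, 0.526125] = 0.519781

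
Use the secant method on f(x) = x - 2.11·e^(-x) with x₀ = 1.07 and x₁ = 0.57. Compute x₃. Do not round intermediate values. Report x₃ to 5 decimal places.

0.87847

f(x_0) = 0.346252, f(x_1) = -0.623259
x_2 = 0.570000 - (-0.623259)·(0.570000 - 1.070000)/(-0.623259 - (0.346252)) = 0.891429; f(x_2) = 0.026184
x_3 = 0.891429 - (0.026184)·(0.891429 - 0.570000)/(0.026184 - (-0.623259)) = 0.878470; f(x_3) = 0.001939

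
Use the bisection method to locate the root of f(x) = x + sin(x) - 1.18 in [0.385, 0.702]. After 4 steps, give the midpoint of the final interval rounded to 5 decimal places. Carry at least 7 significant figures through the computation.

f(0.385000) = -0.419441, f(0.702000) = 0.167746 (opposite signs)
step 1: m = 0.543500, f(m) = -0.119365 < 0 → root in [0.543500, 0.702000]
step 2: m = 0.622750, f(m) = 0.026021 > 0 → root in [0.543500, 0.622750]
step 3: m = 0.583125, f(m) = -0.046240 < 0 → root in [0.583125, 0.622750]
step 4: m = 0.602937, f(m) = -0.009998 < 0 → root in [0.602937, 0.622750]
Midpoint of [0.602937, 0.622750] = 0.612844

0.61284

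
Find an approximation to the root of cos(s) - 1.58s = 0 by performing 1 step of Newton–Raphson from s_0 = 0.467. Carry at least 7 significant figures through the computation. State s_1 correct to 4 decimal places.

f'(s) = -sin(s) - 1.58
s_0 = 0.467000: f = 0.155063, f' = -2.030210 → s_1 = 0.467000 - (0.155063)/(-2.030210) = 0.543378

0.5434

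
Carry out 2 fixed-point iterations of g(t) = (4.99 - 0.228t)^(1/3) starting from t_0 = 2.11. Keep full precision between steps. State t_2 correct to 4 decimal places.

t_1 = g(2.110000) = 1.652054
t_2 = g(1.652054) = 1.664709

1.6647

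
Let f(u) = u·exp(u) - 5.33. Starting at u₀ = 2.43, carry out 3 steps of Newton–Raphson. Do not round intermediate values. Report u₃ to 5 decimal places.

Newton update: u ← u − f(u)/f'(u).
f'(u) = (u + 1)·exp(u)
u_0 = 2.430000: f = 22.272083, f' = 38.960966 → u_1 = 2.430000 - (22.272083)/(38.960966) = 1.858349
u_1 = 1.858349: f = 6.587848, f' = 18.330987 → u_2 = 1.858349 - (6.587848)/(18.330987) = 1.498966
u_2 = 1.498966: f = 1.380952, f' = 11.188008 → u_3 = 1.498966 - (1.380952)/(11.188008) = 1.375534

1.37553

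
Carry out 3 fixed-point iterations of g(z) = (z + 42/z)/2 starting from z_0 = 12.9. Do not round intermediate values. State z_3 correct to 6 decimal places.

z_1 = g(12.900000) = 8.077907
z_2 = g(8.077907) = 6.638637
z_3 = g(6.638637) = 6.482618

6.482618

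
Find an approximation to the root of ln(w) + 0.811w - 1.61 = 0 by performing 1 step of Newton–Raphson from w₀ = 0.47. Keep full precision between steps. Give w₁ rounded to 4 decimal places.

Newton update: w ← w − f(w)/f'(w).
f'(w) = 1/w + 0.811
w_0 = 0.470000: f = -1.983853, f' = 2.938660 → w_1 = 0.470000 - (-1.983853)/(2.938660) = 1.145088

1.1451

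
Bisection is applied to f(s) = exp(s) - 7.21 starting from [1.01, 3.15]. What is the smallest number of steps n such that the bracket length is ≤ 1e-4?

15

Initial width b − a = 3.15 − 1.01 = 2.140000.
After n steps the width is (b−a)/2^n; need (b−a)/2^n ≤ 1e-4.
So n ≥ log₂(2.140000/1e-4) = log₂(21400.0000) ≈ 14.3853.
Hence n = 15.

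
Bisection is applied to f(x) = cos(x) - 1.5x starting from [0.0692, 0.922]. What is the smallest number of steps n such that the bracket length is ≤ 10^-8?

27

Initial width b − a = 0.922 − 0.0692 = 0.852800.
After n steps the width is (b−a)/2^n; need (b−a)/2^n ≤ 10^-8.
So n ≥ log₂(0.852800/10^-8) = log₂(85280000.0000) ≈ 26.3457.
Hence n = 27.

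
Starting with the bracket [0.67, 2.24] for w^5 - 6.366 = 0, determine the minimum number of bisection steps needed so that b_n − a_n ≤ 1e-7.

Initial width b − a = 2.24 − 0.67 = 1.570000.
After n steps the width is (b−a)/2^n; need (b−a)/2^n ≤ 1e-7.
So n ≥ log₂(1.570000/1e-7) = log₂(15700000.0000) ≈ 23.9043.
Hence n = 24.

24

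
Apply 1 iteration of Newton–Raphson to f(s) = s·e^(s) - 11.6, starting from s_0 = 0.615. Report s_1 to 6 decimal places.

f'(s) = (s + 1)·e^(s)
s_0 = 0.615000: f = -10.462461, f' = 2.987195 → s_1 = 0.615000 - (-10.462461)/(2.987195) = 4.117436

4.117436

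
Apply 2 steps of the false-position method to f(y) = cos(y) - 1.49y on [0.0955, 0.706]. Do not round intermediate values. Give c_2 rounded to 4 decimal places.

0.5659

f(0.095500) = 0.853148, f(0.706000) = -0.290977
step 1: c = 0.550736, f(c) = 0.031543 > 0 → new bracket [0.550736, 0.706000]
step 2: c = 0.565921, f(c) = 0.000873 > 0 → new bracket [0.565921, 0.706000]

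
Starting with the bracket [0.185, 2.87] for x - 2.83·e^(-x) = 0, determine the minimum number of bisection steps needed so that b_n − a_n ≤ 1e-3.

12

Initial width b − a = 2.87 − 0.185 = 2.685000.
After n steps the width is (b−a)/2^n; need (b−a)/2^n ≤ 1e-3.
So n ≥ log₂(2.685000/1e-3) = log₂(2685.0000) ≈ 11.3907.
Hence n = 12.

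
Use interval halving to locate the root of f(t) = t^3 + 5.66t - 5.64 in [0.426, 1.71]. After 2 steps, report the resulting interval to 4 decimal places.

[0.7470, 1.0680]

f(0.426000) = -3.151531, f(1.710000) = 9.038811 (opposite signs)
step 1: m = 1.068000, f(m) = 1.623066 > 0 → root in [0.426000, 1.068000]
step 2: m = 0.747000, f(m) = -0.995147 < 0 → root in [0.747000, 1.068000]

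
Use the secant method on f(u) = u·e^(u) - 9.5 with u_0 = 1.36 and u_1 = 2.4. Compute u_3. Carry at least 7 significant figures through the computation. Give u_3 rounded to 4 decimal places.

1.6543

Secant update: u_(k+1) = u_k − f(u_k)·(u_k − u_(k-1))/(f(u_k) − f(u_(k-1))).
f(u_0) = -4.201177, f(u_1) = 16.955623
u_2 = 2.400000 - (16.955623)·(2.400000 - 1.360000)/(16.955623 - (-4.201177)) = 1.566516; f(u_2) = -1.996493
u_3 = 1.566516 - (-1.996493)·(1.566516 - 2.400000)/(-1.996493 - (16.955623)) = 1.654319; f(u_3) = -0.848712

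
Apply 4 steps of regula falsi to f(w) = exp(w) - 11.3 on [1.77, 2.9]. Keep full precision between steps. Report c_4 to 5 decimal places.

2.42312

False-position update: c = (a·f(b) − b·f(a))/(f(b) − f(a)); replace the endpoint whose sign matches f(c).
f(1.770000) = -5.429147, f(2.900000) = 6.874145
step 1: c = 2.268642, f(c) = -1.633737 < 0 → new bracket [2.268642, 2.900000]
step 2: c = 2.389879, f(c) = -0.387825 < 0 → new bracket [2.389879, 2.900000]
step 3: c = 2.417122, f(c) = -0.086459 < 0 → new bracket [2.417122, 2.900000]
step 4: c = 2.423120, f(c) = -0.018999 < 0 → new bracket [2.423120, 2.900000]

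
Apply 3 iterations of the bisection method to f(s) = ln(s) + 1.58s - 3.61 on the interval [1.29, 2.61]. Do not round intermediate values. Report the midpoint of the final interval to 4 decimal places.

1.8675

f(1.290000) = -1.317158, f(2.610000) = 1.473150 (opposite signs)
step 1: m = 1.950000, f(m) = 0.138829 > 0 → root in [1.290000, 1.950000]
step 2: m = 1.620000, f(m) = -0.567974 < 0 → root in [1.620000, 1.950000]
step 3: m = 1.785000, f(m) = -0.210282 < 0 → root in [1.785000, 1.950000]
Midpoint of [1.785000, 1.950000] = 1.867500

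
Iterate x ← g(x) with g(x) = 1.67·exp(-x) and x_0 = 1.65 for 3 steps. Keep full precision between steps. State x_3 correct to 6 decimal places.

0.497098

x_1 = g(1.650000) = 0.320723
x_2 = g(0.320723) = 1.211792
x_3 = g(1.211792) = 0.497098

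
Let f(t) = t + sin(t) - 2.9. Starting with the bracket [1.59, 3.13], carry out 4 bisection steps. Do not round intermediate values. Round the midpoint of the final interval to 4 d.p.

f(1.590000) = -0.310184, f(3.130000) = 0.241592 (opposite signs)
step 1: m = 2.360000, f(m) = 0.164411 > 0 → root in [1.590000, 2.360000]
step 2: m = 1.975000, f(m) = -0.005584 < 0 → root in [1.975000, 2.360000]
step 3: m = 2.167500, f(m) = 0.094692 > 0 → root in [1.975000, 2.167500]
step 4: m = 2.071250, f(m) = 0.048615 > 0 → root in [1.975000, 2.071250]
Midpoint of [1.975000, 2.071250] = 2.023125

2.0231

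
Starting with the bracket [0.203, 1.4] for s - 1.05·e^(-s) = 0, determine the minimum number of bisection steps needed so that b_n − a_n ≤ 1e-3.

Initial width b − a = 1.4 − 0.203 = 1.197000.
After n steps the width is (b−a)/2^n; need (b−a)/2^n ≤ 1e-3.
So n ≥ log₂(1.197000/1e-3) = log₂(1197.0000) ≈ 10.2252.
Hence n = 11.

11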